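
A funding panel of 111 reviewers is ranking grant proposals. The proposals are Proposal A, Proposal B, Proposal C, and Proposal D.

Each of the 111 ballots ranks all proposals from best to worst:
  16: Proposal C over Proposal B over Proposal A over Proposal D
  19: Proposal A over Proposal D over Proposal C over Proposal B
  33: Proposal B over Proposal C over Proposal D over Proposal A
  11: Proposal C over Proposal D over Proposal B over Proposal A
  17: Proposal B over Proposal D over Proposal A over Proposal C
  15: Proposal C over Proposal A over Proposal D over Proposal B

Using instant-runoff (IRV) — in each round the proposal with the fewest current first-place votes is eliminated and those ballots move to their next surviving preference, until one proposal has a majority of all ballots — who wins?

Round 1: Proposal A 19, Proposal B 50, Proposal C 42, Proposal D 0. Proposal D eliminated.
Round 2: Proposal A 19, Proposal B 50, Proposal C 42. Proposal A eliminated.
Round 3: Proposal B 50, Proposal C 61. Proposal C has a majority (≥56).

Proposal C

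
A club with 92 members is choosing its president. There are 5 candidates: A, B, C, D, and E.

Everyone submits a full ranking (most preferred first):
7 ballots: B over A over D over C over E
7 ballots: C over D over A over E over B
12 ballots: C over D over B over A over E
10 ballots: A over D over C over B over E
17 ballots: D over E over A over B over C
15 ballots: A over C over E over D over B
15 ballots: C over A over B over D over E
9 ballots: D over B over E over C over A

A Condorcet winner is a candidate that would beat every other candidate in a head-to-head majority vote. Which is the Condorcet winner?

A vs B: 64–28
A vs C: 49–43
A vs D: 47–45
A vs E: 66–26
A beats every other candidate.

A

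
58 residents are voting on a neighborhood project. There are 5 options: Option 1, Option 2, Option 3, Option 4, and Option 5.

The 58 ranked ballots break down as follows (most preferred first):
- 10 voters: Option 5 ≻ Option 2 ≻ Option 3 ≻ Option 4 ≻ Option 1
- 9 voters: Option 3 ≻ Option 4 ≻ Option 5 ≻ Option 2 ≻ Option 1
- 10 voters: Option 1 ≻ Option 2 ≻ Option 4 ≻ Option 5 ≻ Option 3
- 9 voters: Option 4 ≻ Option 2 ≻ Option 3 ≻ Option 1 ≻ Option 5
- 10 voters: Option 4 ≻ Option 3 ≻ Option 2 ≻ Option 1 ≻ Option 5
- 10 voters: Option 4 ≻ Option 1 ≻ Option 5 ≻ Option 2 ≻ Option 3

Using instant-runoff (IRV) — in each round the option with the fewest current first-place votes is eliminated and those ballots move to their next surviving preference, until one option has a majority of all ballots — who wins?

Option 4

Round 1: Option 1 10, Option 2 0, Option 3 9, Option 4 29, Option 5 10. Option 2 eliminated.
Round 2: Option 1 10, Option 3 9, Option 4 29, Option 5 10. Option 3 eliminated.
Round 3: Option 1 10, Option 4 38, Option 5 10. Option 4 has a majority (≥30).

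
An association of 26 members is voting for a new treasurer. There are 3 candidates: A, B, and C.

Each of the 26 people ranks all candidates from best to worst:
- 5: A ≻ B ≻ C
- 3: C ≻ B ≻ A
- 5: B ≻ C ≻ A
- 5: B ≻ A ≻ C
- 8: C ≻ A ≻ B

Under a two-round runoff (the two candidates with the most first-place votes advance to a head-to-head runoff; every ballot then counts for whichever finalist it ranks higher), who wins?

Round 1 first-place votes: A 5, B 10, C 11. C and B advance.
Runoff: C is ranked above B on 11 ballots, B above C on 15.

B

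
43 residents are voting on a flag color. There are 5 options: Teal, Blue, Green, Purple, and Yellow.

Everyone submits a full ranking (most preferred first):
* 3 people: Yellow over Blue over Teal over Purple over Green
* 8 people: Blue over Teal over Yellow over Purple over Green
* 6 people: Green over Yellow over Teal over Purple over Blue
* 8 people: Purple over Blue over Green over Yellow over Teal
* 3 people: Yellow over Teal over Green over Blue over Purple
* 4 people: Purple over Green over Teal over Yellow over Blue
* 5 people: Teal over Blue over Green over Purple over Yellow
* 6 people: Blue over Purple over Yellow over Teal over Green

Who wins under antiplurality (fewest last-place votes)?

Purple

Last-place votes: Teal 8, Blue 10, Green 17, Purple 3, Yellow 5.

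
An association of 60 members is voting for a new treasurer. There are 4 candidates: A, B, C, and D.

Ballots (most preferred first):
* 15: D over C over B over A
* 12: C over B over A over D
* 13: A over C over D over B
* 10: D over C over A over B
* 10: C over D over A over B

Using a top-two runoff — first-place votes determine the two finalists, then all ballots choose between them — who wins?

Round 1 first-place votes: A 13, B 0, C 22, D 25. D and C advance.
Runoff: D is ranked above C on 25 ballots, C above D on 35.

C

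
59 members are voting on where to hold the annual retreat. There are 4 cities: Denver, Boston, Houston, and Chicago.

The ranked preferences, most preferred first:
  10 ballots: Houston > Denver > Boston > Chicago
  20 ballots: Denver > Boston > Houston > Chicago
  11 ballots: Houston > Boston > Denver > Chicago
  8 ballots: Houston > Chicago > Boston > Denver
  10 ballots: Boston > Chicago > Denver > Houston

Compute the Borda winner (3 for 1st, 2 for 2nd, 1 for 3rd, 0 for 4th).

Denver: 10×2 + 20×3 + 11×1 + 8×0 + 10×1 = 101
Boston: 10×1 + 20×2 + 11×2 + 8×1 + 10×3 = 110
Houston: 10×3 + 20×1 + 11×3 + 8×3 + 10×0 = 107
Chicago: 10×0 + 20×0 + 11×0 + 8×2 + 10×2 = 36

Boston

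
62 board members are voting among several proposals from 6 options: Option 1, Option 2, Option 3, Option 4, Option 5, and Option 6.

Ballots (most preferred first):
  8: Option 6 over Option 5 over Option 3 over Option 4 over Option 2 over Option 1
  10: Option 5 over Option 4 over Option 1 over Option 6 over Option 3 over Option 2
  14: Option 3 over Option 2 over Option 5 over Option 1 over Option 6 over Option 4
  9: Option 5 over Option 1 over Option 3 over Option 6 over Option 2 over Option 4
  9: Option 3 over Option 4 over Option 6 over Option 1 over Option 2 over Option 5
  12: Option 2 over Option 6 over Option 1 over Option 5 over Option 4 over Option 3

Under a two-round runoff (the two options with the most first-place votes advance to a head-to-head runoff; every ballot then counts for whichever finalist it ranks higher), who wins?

Option 5

Round 1 first-place votes: Option 1 0, Option 2 12, Option 3 23, Option 4 0, Option 5 19, Option 6 8. Option 3 and Option 5 advance.
Runoff: Option 3 is ranked above Option 5 on 23 ballots, Option 5 above Option 3 on 39.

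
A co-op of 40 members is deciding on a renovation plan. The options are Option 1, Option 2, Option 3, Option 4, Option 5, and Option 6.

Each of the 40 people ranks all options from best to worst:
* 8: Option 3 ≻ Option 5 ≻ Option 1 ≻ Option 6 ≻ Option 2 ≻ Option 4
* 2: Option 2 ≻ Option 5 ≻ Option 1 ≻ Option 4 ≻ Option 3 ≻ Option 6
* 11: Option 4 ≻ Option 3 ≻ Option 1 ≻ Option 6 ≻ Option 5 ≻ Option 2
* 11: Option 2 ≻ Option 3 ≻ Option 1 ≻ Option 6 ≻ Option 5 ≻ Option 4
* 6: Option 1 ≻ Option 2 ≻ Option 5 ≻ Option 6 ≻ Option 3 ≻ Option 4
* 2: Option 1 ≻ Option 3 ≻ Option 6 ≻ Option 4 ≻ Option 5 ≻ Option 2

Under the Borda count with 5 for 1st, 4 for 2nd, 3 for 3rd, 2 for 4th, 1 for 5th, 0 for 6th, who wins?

Option 1: 8×3 + 2×3 + 11×3 + 11×3 + 6×5 + 2×5 = 136
Option 2: 8×1 + 2×5 + 11×0 + 11×5 + 6×4 + 2×0 = 97
Option 3: 8×5 + 2×1 + 11×4 + 11×4 + 6×1 + 2×4 = 144
Option 4: 8×0 + 2×2 + 11×5 + 11×0 + 6×0 + 2×2 = 63
Option 5: 8×4 + 2×4 + 11×1 + 11×1 + 6×3 + 2×1 = 82
Option 6: 8×2 + 2×0 + 11×2 + 11×2 + 6×2 + 2×3 = 78

Option 3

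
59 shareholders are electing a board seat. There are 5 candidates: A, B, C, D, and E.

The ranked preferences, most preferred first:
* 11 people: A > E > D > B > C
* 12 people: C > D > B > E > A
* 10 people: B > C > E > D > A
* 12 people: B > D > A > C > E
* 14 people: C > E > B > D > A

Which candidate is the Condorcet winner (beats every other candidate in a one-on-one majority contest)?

B vs A: 48–11
B vs C: 33–26
B vs D: 36–23
B vs E: 34–25
B beats every other candidate.

B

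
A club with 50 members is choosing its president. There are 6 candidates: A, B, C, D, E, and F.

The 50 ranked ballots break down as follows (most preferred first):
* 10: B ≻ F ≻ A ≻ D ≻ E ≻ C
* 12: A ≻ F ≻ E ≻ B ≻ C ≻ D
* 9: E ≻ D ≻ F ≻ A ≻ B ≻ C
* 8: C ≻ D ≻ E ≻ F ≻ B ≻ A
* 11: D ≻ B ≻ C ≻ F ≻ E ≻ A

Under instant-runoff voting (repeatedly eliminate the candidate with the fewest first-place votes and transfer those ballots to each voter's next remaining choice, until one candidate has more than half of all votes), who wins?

Round 1: A 12, B 10, C 8, D 11, E 9, F 0. F eliminated.
Round 2: A 12, B 10, C 8, D 11, E 9. C eliminated.
Round 3: A 12, B 10, D 19, E 9. E eliminated.
Round 4: A 12, B 10, D 28. D has a majority (≥26).

D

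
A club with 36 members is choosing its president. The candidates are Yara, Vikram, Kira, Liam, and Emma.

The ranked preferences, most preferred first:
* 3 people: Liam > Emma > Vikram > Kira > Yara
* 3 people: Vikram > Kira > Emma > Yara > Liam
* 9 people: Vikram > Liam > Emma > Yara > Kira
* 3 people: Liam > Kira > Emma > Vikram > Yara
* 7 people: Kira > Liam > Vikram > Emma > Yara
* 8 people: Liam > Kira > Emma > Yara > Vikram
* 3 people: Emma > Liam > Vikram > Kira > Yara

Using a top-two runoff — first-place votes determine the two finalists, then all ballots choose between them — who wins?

Liam

Round 1 first-place votes: Yara 0, Vikram 12, Kira 7, Liam 14, Emma 3. Liam and Vikram advance.
Runoff: Liam is ranked above Vikram on 24 ballots, Vikram above Liam on 12.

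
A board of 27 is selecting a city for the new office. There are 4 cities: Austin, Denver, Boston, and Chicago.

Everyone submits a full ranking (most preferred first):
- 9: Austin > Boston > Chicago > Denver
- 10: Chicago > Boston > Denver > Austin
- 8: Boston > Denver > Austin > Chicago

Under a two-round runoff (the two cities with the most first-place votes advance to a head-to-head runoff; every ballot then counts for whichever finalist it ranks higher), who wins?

Round 1 first-place votes: Austin 9, Denver 0, Boston 8, Chicago 10. Chicago and Austin advance.
Runoff: Chicago is ranked above Austin on 10 ballots, Austin above Chicago on 17.

Austin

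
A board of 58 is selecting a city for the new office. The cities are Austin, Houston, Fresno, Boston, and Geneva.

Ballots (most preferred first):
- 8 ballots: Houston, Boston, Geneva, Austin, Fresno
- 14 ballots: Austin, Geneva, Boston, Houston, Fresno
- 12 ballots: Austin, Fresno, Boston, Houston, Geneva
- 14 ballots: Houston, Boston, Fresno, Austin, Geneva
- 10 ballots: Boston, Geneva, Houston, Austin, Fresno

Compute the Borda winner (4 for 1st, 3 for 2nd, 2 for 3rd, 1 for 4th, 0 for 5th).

Boston

Austin: 8×1 + 14×4 + 12×4 + 14×1 + 10×1 = 136
Houston: 8×4 + 14×1 + 12×1 + 14×4 + 10×2 = 134
Fresno: 8×0 + 14×0 + 12×3 + 14×2 + 10×0 = 64
Boston: 8×3 + 14×2 + 12×2 + 14×3 + 10×4 = 158
Geneva: 8×2 + 14×3 + 12×0 + 14×0 + 10×3 = 88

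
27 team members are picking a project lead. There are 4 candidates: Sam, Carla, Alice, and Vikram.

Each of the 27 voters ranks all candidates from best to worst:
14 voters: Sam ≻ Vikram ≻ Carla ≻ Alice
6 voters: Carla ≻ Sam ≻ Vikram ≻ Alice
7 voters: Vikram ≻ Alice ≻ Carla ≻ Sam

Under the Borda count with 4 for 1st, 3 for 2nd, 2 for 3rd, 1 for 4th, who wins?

Vikram

Sam: 14×4 + 6×3 + 7×1 = 81
Carla: 14×2 + 6×4 + 7×2 = 66
Alice: 14×1 + 6×1 + 7×3 = 41
Vikram: 14×3 + 6×2 + 7×4 = 82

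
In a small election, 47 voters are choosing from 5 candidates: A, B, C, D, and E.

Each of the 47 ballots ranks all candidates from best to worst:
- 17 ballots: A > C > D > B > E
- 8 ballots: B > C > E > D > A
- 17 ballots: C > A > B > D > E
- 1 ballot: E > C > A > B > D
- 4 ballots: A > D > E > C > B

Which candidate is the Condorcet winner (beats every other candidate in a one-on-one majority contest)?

C vs A: 26–21
C vs B: 39–8
C vs D: 43–4
C vs E: 42–5
C beats every other candidate.

C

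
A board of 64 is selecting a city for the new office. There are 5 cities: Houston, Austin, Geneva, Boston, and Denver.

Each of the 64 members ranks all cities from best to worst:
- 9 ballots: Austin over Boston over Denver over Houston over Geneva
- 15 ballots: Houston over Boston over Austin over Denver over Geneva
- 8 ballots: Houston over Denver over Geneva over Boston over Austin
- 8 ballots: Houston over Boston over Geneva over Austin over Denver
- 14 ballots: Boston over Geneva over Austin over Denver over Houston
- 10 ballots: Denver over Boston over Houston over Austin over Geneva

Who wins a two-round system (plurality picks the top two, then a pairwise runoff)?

Round 1 first-place votes: Houston 31, Austin 9, Geneva 0, Boston 14, Denver 10. Houston and Boston advance.
Runoff: Houston is ranked above Boston on 31 ballots, Boston above Houston on 33.

Boston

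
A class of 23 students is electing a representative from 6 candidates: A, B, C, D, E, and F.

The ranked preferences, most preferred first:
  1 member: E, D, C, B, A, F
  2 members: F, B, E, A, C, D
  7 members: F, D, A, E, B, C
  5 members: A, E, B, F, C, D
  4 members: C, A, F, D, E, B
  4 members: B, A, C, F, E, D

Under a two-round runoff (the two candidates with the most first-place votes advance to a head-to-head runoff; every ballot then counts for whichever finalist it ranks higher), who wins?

Round 1 first-place votes: A 5, B 4, C 4, D 0, E 1, F 9. F and A advance.
Runoff: F is ranked above A on 9 ballots, A above F on 14.

A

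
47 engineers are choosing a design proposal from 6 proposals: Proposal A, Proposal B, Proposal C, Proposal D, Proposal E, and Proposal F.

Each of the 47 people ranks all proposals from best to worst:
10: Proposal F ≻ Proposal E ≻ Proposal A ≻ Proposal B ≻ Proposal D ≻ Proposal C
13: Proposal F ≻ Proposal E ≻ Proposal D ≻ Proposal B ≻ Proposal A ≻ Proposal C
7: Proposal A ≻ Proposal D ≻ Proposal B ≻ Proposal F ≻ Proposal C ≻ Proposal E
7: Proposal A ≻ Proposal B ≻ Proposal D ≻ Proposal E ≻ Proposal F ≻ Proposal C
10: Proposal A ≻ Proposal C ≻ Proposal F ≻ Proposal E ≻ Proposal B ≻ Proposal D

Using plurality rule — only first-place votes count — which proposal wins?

Proposal A

First-place votes: Proposal A 24, Proposal B 0, Proposal C 0, Proposal D 0, Proposal E 0, Proposal F 23.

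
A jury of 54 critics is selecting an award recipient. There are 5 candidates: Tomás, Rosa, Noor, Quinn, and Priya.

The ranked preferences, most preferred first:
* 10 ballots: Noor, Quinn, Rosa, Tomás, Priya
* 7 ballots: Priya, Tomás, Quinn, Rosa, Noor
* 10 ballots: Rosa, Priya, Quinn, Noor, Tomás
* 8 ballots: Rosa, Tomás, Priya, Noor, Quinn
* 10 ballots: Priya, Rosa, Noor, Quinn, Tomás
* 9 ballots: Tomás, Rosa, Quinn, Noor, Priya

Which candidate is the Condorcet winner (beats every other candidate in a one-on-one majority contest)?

Rosa vs Tomás: 38–16
Rosa vs Noor: 44–10
Rosa vs Quinn: 37–17
Rosa vs Priya: 37–17
Rosa beats every other candidate.

Rosa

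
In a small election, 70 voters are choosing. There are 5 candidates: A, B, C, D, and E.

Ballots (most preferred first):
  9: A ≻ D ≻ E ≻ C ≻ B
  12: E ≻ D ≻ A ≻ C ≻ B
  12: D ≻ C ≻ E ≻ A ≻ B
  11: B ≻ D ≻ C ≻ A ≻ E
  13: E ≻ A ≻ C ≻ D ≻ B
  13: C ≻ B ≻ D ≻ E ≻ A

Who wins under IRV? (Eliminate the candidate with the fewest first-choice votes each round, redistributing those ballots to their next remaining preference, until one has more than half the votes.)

Round 1: A 9, B 11, C 13, D 12, E 25. A eliminated.
Round 2: B 11, C 13, D 21, E 25. B eliminated.
Round 3: C 13, D 32, E 25. C eliminated.
Round 4: D 45, E 25. D has a majority (≥36).

D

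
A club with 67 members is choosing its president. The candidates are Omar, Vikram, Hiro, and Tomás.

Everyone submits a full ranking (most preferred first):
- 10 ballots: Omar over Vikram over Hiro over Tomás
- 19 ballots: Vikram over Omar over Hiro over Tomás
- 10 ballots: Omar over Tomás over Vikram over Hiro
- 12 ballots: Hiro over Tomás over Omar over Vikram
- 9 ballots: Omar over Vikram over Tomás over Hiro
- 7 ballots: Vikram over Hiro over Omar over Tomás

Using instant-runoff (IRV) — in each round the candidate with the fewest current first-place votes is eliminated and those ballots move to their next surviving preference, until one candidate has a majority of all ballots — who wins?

Omar

Round 1: Omar 29, Vikram 26, Hiro 12, Tomás 0. Tomás eliminated.
Round 2: Omar 29, Vikram 26, Hiro 12. Hiro eliminated.
Round 3: Omar 41, Vikram 26. Omar has a majority (≥34).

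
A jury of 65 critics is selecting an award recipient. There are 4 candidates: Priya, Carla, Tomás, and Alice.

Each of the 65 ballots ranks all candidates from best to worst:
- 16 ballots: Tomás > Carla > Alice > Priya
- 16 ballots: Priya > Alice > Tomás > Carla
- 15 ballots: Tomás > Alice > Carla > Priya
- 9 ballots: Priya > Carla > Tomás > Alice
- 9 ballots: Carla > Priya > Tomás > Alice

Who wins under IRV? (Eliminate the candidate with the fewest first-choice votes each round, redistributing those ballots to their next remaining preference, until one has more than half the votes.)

Round 1: Priya 25, Carla 9, Tomás 31, Alice 0. Alice eliminated.
Round 2: Priya 25, Carla 9, Tomás 31. Carla eliminated.
Round 3: Priya 34, Tomás 31. Priya has a majority (≥33).

Priya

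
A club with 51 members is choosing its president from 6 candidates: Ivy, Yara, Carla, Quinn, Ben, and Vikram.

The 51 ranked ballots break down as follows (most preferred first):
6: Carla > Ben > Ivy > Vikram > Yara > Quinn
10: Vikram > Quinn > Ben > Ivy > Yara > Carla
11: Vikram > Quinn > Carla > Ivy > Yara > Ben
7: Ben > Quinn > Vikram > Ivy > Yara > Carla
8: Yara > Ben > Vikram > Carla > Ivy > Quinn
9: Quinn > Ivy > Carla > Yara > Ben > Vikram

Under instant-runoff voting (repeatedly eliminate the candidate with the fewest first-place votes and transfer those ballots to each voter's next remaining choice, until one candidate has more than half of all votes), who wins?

Round 1: Ivy 0, Yara 8, Carla 6, Quinn 9, Ben 7, Vikram 21. Ivy eliminated.
Round 2: Yara 8, Carla 6, Quinn 9, Ben 7, Vikram 21. Carla eliminated.
Round 3: Yara 8, Quinn 9, Ben 13, Vikram 21. Yara eliminated.
Round 4: Quinn 9, Ben 21, Vikram 21. Quinn eliminated.
Round 5: Ben 30, Vikram 21. Ben has a majority (≥26).

Ben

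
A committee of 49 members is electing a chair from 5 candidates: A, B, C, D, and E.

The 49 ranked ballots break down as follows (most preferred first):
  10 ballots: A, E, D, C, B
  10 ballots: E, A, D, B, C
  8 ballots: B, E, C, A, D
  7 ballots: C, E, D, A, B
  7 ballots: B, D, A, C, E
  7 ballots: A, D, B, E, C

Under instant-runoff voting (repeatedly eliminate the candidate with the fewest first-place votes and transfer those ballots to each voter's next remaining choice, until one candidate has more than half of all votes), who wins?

E

Round 1: A 17, B 15, C 7, D 0, E 10. D eliminated.
Round 2: A 17, B 15, C 7, E 10. C eliminated.
Round 3: A 17, B 15, E 17. B eliminated.
Round 4: A 24, E 25. E has a majority (≥25).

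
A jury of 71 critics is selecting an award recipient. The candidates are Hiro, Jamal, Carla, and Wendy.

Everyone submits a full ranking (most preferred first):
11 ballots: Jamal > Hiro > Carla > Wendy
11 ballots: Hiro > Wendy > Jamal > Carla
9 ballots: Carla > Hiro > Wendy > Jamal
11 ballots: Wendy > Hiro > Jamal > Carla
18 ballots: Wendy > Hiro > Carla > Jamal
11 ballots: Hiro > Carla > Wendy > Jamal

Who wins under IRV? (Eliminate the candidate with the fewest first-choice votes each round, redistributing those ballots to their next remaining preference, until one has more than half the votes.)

Hiro

Round 1: Hiro 22, Jamal 11, Carla 9, Wendy 29. Carla eliminated.
Round 2: Hiro 31, Jamal 11, Wendy 29. Jamal eliminated.
Round 3: Hiro 42, Wendy 29. Hiro has a majority (≥36).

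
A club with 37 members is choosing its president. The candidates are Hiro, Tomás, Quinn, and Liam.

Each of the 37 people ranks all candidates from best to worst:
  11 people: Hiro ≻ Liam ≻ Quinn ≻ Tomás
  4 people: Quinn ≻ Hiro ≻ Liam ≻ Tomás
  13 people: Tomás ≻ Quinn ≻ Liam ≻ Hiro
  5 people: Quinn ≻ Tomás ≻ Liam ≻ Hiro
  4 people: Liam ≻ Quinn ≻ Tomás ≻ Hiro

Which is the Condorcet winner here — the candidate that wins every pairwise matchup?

Quinn

Quinn vs Hiro: 26–11
Quinn vs Tomás: 24–13
Quinn vs Liam: 22–15
Quinn beats every other candidate.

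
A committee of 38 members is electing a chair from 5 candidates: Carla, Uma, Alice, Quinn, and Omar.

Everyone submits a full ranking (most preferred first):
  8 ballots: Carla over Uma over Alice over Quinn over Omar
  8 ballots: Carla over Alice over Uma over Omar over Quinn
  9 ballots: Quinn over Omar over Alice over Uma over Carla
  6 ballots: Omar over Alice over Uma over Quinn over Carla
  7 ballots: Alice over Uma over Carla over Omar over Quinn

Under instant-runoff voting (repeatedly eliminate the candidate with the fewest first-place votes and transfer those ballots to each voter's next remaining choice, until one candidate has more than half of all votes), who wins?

Alice

Round 1: Carla 16, Uma 0, Alice 7, Quinn 9, Omar 6. Uma eliminated.
Round 2: Carla 16, Alice 7, Quinn 9, Omar 6. Omar eliminated.
Round 3: Carla 16, Alice 13, Quinn 9. Quinn eliminated.
Round 4: Carla 16, Alice 22. Alice has a majority (≥20).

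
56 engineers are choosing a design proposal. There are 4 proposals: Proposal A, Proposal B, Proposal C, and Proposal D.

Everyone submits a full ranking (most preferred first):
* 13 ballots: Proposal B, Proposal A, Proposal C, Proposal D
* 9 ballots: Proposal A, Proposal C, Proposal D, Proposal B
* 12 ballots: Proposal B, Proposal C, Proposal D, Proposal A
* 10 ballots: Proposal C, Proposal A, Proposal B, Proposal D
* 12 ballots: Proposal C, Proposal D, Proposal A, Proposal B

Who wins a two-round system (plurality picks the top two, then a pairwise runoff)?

Round 1 first-place votes: Proposal A 9, Proposal B 25, Proposal C 22, Proposal D 0. Proposal B and Proposal C advance.
Runoff: Proposal B is ranked above Proposal C on 25 ballots, Proposal C above Proposal B on 31.

Proposal C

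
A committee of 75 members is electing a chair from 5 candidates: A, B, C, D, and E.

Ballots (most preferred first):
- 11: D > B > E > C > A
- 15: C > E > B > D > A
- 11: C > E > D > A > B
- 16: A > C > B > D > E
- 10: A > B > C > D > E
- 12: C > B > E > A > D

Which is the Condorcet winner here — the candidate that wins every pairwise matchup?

C vs A: 49–26
C vs B: 54–21
C vs D: 64–11
C vs E: 64–11
C beats every other candidate.

C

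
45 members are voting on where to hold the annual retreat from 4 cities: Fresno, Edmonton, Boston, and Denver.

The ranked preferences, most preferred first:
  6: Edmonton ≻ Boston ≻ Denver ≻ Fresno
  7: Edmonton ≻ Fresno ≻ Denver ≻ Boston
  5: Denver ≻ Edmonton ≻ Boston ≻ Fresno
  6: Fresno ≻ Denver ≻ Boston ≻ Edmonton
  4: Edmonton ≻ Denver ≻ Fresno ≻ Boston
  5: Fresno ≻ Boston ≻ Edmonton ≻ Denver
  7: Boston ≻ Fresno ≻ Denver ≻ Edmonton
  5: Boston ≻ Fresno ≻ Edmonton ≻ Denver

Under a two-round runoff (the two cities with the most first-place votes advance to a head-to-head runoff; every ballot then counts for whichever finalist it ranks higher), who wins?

Round 1 first-place votes: Fresno 11, Edmonton 17, Boston 12, Denver 5. Edmonton and Boston advance.
Runoff: Edmonton is ranked above Boston on 22 ballots, Boston above Edmonton on 23.

Boston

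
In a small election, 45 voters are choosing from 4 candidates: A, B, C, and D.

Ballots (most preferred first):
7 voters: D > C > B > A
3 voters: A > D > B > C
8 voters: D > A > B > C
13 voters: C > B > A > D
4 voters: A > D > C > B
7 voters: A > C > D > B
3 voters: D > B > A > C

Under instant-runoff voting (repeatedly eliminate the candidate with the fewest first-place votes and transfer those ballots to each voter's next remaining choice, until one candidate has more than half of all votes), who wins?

A

Round 1: A 14, B 0, C 13, D 18. B eliminated.
Round 2: A 14, C 13, D 18. C eliminated.
Round 3: A 27, D 18. A has a majority (≥23).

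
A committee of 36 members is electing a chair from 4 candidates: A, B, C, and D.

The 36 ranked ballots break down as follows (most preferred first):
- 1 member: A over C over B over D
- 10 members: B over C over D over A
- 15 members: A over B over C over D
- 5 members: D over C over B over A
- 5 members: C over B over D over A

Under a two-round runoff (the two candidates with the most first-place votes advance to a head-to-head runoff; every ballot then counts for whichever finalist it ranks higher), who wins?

B

Round 1 first-place votes: A 16, B 10, C 5, D 5. A and B advance.
Runoff: A is ranked above B on 16 ballots, B above A on 20.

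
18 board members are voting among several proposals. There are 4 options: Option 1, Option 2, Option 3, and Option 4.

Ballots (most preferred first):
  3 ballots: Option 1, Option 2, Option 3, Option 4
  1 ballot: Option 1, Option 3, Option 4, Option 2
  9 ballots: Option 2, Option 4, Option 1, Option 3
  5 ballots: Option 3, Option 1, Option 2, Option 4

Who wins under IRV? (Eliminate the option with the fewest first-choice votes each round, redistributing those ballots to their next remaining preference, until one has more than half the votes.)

Option 2

Round 1: Option 1 4, Option 2 9, Option 3 5, Option 4 0. Option 4 eliminated.
Round 2: Option 1 4, Option 2 9, Option 3 5. Option 1 eliminated.
Round 3: Option 2 12, Option 3 6. Option 2 has a majority (≥10).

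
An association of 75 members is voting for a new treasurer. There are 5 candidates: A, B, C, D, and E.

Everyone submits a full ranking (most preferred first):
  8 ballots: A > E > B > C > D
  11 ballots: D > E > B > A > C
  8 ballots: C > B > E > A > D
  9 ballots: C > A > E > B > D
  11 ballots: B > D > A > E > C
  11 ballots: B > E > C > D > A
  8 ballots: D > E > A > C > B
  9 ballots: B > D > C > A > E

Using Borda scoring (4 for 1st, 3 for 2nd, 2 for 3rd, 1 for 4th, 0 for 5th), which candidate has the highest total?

A: 8×4 + 11×1 + 8×1 + 9×3 + 11×2 + 11×0 + 8×2 + 9×1 = 125
B: 8×2 + 11×2 + 8×3 + 9×1 + 11×4 + 11×4 + 8×0 + 9×4 = 195
C: 8×1 + 11×0 + 8×4 + 9×4 + 11×0 + 11×2 + 8×1 + 9×2 = 124
D: 8×0 + 11×4 + 8×0 + 9×0 + 11×3 + 11×1 + 8×4 + 9×3 = 147
E: 8×3 + 11×3 + 8×2 + 9×2 + 11×1 + 11×3 + 8×3 + 9×0 = 159

B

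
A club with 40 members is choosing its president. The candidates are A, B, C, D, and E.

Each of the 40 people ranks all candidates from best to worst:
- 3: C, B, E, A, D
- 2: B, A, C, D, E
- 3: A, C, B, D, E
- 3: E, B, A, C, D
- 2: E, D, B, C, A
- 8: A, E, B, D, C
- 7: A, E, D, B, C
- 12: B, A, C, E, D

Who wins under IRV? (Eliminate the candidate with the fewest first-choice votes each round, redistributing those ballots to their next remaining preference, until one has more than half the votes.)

B

Round 1: A 18, B 14, C 3, D 0, E 5. D eliminated.
Round 2: A 18, B 14, C 3, E 5. C eliminated.
Round 3: A 18, B 17, E 5. E eliminated.
Round 4: A 18, B 22. B has a majority (≥21).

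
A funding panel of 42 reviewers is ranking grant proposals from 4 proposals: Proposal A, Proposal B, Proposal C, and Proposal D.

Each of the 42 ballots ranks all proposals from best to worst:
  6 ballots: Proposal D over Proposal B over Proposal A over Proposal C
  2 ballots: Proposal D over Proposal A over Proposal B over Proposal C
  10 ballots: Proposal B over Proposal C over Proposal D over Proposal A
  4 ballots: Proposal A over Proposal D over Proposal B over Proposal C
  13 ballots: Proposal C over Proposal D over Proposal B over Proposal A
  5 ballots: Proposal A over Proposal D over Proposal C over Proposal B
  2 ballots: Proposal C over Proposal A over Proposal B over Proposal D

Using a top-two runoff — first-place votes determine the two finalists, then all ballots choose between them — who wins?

Round 1 first-place votes: Proposal A 9, Proposal B 10, Proposal C 15, Proposal D 8. Proposal C and Proposal B advance.
Runoff: Proposal C is ranked above Proposal B on 20 ballots, Proposal B above Proposal C on 22.

Proposal B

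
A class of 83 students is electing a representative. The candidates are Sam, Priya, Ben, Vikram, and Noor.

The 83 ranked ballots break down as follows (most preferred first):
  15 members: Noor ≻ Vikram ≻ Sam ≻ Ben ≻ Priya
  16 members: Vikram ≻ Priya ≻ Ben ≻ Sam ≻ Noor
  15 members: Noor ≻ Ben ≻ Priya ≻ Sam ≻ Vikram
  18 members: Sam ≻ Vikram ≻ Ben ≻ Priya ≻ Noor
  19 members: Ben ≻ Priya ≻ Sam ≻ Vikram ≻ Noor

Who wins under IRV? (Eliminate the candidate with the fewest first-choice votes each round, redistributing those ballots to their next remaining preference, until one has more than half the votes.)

Round 1: Sam 18, Priya 0, Ben 19, Vikram 16, Noor 30. Priya eliminated.
Round 2: Sam 18, Ben 19, Vikram 16, Noor 30. Vikram eliminated.
Round 3: Sam 18, Ben 35, Noor 30. Sam eliminated.
Round 4: Ben 53, Noor 30. Ben has a majority (≥42).

Ben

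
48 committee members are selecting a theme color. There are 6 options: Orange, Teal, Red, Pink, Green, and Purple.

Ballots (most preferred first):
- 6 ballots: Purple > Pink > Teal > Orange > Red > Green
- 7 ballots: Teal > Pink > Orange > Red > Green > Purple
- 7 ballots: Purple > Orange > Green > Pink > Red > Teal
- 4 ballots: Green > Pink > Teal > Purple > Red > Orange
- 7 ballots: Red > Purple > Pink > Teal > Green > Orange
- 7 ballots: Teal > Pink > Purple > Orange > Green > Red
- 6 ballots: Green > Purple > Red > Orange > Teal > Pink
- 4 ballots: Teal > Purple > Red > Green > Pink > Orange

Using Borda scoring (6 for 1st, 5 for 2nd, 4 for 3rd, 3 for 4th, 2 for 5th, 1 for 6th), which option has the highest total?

Purple

Orange: 6×3 + 7×4 + 7×5 + 4×1 + 7×1 + 7×3 + 6×3 + 4×1 = 135
Teal: 6×4 + 7×6 + 7×1 + 4×4 + 7×3 + 7×6 + 6×2 + 4×6 = 188
Red: 6×2 + 7×3 + 7×2 + 4×2 + 7×6 + 7×1 + 6×4 + 4×4 = 144
Pink: 6×5 + 7×5 + 7×3 + 4×5 + 7×4 + 7×5 + 6×1 + 4×2 = 183
Green: 6×1 + 7×2 + 7×4 + 4×6 + 7×2 + 7×2 + 6×6 + 4×3 = 148
Purple: 6×6 + 7×1 + 7×6 + 4×3 + 7×5 + 7×4 + 6×5 + 4×5 = 210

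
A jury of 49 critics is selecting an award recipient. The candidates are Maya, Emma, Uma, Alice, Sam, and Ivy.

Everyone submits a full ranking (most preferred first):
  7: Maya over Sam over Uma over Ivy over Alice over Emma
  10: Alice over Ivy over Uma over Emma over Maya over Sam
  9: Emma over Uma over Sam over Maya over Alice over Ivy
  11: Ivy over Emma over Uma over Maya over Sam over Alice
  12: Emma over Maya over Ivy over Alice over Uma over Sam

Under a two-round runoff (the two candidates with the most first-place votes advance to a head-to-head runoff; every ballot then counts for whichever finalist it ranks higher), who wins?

Round 1 first-place votes: Maya 7, Emma 21, Uma 0, Alice 10, Sam 0, Ivy 11. Emma and Ivy advance.
Runoff: Emma is ranked above Ivy on 21 ballots, Ivy above Emma on 28.

Ivy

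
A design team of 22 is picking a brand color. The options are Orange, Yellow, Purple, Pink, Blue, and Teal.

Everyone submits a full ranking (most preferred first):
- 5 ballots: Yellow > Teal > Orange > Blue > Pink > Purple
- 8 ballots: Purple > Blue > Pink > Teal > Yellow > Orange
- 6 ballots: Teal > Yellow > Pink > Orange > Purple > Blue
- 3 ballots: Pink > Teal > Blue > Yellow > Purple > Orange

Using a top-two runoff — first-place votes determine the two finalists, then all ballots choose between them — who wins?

Teal

Round 1 first-place votes: Orange 0, Yellow 5, Purple 8, Pink 3, Blue 0, Teal 6. Purple and Teal advance.
Runoff: Purple is ranked above Teal on 8 ballots, Teal above Purple on 14.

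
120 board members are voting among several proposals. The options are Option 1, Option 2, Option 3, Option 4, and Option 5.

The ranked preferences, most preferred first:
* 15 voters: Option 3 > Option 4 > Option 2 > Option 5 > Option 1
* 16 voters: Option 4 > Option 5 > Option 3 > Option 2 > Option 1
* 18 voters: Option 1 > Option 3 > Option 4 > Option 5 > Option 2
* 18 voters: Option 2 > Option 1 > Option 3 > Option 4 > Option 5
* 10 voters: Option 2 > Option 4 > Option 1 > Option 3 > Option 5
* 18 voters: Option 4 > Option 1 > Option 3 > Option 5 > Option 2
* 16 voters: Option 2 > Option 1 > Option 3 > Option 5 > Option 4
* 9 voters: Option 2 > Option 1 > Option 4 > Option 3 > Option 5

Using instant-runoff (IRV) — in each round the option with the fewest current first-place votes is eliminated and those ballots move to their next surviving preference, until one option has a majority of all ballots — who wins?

Option 4

Round 1: Option 1 18, Option 2 53, Option 3 15, Option 4 34, Option 5 0. Option 5 eliminated.
Round 2: Option 1 18, Option 2 53, Option 3 15, Option 4 34. Option 3 eliminated.
Round 3: Option 1 18, Option 2 53, Option 4 49. Option 1 eliminated.
Round 4: Option 2 53, Option 4 67. Option 4 has a majority (≥61).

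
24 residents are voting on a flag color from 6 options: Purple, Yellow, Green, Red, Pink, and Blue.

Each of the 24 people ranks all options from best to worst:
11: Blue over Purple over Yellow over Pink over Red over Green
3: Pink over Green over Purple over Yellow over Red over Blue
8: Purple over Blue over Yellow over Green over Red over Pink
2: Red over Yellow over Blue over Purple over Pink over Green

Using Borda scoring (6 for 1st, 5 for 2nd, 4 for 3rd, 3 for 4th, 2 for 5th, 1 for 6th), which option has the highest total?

Purple: 11×5 + 3×4 + 8×6 + 2×3 = 121
Yellow: 11×4 + 3×3 + 8×4 + 2×5 = 95
Green: 11×1 + 3×5 + 8×3 + 2×1 = 52
Red: 11×2 + 3×2 + 8×2 + 2×6 = 56
Pink: 11×3 + 3×6 + 8×1 + 2×2 = 63
Blue: 11×6 + 3×1 + 8×5 + 2×4 = 117

Purple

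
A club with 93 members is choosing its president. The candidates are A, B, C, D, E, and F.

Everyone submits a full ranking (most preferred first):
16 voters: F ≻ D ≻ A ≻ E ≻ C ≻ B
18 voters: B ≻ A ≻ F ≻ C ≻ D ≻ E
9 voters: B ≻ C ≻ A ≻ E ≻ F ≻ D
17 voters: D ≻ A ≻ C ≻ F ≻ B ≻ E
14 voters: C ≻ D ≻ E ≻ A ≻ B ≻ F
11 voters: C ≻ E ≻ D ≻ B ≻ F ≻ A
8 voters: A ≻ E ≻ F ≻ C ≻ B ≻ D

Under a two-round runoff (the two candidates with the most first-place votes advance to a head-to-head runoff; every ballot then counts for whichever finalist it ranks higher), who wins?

C

Round 1 first-place votes: A 8, B 27, C 25, D 17, E 0, F 16. B and C advance.
Runoff: B is ranked above C on 27 ballots, C above B on 66.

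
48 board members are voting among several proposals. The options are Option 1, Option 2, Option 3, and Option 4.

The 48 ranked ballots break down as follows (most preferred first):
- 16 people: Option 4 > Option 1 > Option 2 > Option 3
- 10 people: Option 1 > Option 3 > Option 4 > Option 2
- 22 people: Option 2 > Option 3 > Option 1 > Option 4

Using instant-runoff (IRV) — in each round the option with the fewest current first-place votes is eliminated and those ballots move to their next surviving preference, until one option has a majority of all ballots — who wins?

Round 1: Option 1 10, Option 2 22, Option 3 0, Option 4 16. Option 3 eliminated.
Round 2: Option 1 10, Option 2 22, Option 4 16. Option 1 eliminated.
Round 3: Option 2 22, Option 4 26. Option 4 has a majority (≥25).

Option 4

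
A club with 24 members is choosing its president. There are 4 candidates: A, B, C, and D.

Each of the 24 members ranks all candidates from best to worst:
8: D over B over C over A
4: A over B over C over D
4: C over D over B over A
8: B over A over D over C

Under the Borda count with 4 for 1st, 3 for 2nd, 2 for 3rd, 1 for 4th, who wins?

A: 8×1 + 4×4 + 4×1 + 8×3 = 52
B: 8×3 + 4×3 + 4×2 + 8×4 = 76
C: 8×2 + 4×2 + 4×4 + 8×1 = 48
D: 8×4 + 4×1 + 4×3 + 8×2 = 64

B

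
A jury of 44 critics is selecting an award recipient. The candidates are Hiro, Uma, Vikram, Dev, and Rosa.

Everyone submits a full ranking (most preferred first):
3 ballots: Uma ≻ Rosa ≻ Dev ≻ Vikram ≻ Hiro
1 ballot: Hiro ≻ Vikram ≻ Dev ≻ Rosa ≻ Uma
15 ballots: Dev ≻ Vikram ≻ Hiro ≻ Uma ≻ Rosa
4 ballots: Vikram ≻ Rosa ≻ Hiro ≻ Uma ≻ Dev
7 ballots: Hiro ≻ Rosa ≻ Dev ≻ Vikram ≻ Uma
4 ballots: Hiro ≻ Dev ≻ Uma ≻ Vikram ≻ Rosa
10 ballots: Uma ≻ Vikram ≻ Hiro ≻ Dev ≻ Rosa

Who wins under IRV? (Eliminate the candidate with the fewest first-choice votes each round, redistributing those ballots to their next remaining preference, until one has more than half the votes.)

Round 1: Hiro 12, Uma 13, Vikram 4, Dev 15, Rosa 0. Rosa eliminated.
Round 2: Hiro 12, Uma 13, Vikram 4, Dev 15. Vikram eliminated.
Round 3: Hiro 16, Uma 13, Dev 15. Uma eliminated.
Round 4: Hiro 26, Dev 18. Hiro has a majority (≥23).

Hiro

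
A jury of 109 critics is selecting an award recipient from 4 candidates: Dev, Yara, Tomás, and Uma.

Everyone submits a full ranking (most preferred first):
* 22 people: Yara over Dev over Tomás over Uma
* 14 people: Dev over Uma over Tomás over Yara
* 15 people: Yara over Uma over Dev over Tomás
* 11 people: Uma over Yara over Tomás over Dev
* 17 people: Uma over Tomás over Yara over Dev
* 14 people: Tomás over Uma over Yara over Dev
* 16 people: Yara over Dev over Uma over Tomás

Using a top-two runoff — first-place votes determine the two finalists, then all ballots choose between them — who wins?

Uma

Round 1 first-place votes: Dev 14, Yara 53, Tomás 14, Uma 28. Yara and Uma advance.
Runoff: Yara is ranked above Uma on 53 ballots, Uma above Yara on 56.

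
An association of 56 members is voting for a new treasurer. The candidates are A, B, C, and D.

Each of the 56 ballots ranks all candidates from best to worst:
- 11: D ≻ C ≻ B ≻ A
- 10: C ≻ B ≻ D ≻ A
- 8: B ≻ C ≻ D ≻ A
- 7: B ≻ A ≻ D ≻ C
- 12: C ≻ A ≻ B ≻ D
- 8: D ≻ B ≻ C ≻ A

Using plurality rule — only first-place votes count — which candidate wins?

C

First-place votes: A 0, B 15, C 22, D 19.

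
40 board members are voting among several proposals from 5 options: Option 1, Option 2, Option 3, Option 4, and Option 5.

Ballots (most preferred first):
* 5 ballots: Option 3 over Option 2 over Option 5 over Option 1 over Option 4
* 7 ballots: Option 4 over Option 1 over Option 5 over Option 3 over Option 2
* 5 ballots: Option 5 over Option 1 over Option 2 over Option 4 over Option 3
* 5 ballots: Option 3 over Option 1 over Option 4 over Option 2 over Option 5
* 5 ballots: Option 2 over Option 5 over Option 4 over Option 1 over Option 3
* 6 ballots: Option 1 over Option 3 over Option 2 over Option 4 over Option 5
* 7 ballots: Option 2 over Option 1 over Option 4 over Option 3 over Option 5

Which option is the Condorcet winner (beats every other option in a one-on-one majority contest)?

Option 1 vs Option 2: 23–17
Option 1 vs Option 3: 30–10
Option 1 vs Option 4: 28–12
Option 1 vs Option 5: 25–15
Option 1 beats every other option.

Option 1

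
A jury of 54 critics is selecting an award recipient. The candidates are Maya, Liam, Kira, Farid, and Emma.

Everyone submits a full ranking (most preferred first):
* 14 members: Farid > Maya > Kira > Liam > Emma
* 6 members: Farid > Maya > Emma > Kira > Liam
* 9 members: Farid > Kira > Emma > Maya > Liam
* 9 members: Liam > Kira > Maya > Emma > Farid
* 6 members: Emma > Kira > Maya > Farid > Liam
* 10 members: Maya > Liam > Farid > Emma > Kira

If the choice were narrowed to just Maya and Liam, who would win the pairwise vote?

Maya

Maya is ranked above Liam on 45 ballots; Liam above Maya on 9.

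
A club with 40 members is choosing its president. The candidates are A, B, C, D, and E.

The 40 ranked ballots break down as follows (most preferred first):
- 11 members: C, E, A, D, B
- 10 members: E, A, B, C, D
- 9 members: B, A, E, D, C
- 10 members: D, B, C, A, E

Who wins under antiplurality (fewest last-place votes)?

A

Last-place votes: A 0, B 11, C 9, D 10, E 10.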